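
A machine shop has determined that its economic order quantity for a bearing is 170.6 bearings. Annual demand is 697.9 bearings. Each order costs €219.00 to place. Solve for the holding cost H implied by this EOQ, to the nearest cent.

H ≈ €10.50

Squaring Q* = √(2DS/H) gives Q*² = 2DS/H.
From Q* = √(2DS/H): H = 2DS / Q*² = 2 × 697.9 × 219 / 170.6² = 10.5029.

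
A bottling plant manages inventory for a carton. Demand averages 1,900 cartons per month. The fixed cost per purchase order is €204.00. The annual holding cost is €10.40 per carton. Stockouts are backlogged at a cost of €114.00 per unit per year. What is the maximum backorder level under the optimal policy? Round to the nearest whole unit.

Annual demand D = 1,900 × 12 = 22,800.
With planned backorders, Q* = √(2DS/H) · √((H+B)/B).
√(2DS/H) = √(2 × 22,800 × 204 / 10.4) = 945.760.
√((H+B)/B) = √((10.4+114)/114) = 1.0446.
Q* ≈ 987.958.
S* = Q* · H/(H+B) = 987.958 × 10.4/124.4 ≈ 82.595.

S* ≈ 83 cartons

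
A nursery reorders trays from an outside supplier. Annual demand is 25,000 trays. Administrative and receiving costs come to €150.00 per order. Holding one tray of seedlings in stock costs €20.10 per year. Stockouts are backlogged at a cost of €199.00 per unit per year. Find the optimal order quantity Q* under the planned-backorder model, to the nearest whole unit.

With planned backorders, Q* = √(2DS/H) · √((H+B)/B).
√(2DS/H) = √(2 × 25,000 × 150 / 20.1) = 610.847.
√((H+B)/B) = √((20.1+199)/199) = 1.0493.
Q* ≈ 640.955.

Q* ≈ 641 trays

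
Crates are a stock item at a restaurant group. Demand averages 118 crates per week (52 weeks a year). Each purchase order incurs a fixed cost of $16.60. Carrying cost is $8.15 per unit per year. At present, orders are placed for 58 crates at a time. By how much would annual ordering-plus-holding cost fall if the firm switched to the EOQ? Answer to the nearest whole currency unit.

Extra cost ≈ $704 per year

Annual demand D = 118 × 52 = 6,136.
EOQ = √(2DS/H) = √(2 × 6,136 × 16.6 / 8.15) ≈ 158.10.
Cost at Q* = (D/Q*)S + (Q*/2)H = √(2DSH) ≈ $1,288.52.
Cost at Q = 58: (6,136/58)×16.6 + (58/2)×8.15 = $1,756.17 + $236.35 = $1,992.52.
Excess = $1,992.52 − $1,288.52 = $704.00.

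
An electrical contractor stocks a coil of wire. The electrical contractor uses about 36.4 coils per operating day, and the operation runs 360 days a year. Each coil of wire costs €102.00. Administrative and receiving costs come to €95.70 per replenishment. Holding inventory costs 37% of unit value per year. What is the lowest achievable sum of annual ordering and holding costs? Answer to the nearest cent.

Annual demand D = 36.4 × 360 = 13,104.
Holding cost H = 0.37 × €102.00 = €37.7400 per unit per year.
The optimal lot size = √(2DS/H) = √(2 × 13,104 × 95.7 / 37.74) ≈ 257.79.
At the optimum the two cost components are equal, so total cost = 2·(Q*/2)H = Q*·H.
Minimum total = √(2DSH) = √(2 × 13,104 × 95.7 × 37.74) ≈ 9729.127.

TC* ≈ €9,729.13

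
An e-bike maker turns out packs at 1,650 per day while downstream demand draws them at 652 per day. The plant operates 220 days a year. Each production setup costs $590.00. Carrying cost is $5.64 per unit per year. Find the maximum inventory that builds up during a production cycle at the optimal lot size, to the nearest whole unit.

Annual demand D = 652 × 220 = 143,440.
Production build-up factor (1 − d/p) = 1 − 652/1,650 = 0.6048.
Q* = √(2DS / (H(1 − d/p))) = √(2 × 143,440 × 590 / (5.64 × 0.6048)).
= √(169,259,200 / 3.4113) ≈ 7043.902.
Maximum inventory = Q*(1 − d/p) = 7043.902 × 0.6048 ≈ 4260.493.

I_max ≈ 4,260 packs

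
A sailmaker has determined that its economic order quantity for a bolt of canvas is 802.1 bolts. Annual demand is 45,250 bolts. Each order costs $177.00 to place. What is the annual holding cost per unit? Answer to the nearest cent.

The basic EOQ model gives Q* = √(2DS/H); rearrange for the unknown.
From Q* = √(2DS/H): H = 2DS / Q*² = 2 × 45,250 × 177 / 802.1² = 24.8980.

H ≈ $24.90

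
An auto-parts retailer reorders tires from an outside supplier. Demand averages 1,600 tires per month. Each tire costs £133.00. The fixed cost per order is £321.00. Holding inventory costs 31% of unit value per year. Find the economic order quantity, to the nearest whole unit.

Q* ≈ 547 tires

Annual demand D = 1,600 × 12 = 19,200.
Holding cost H = 0.31 × £133.00 = £41.2300 per unit per year.
EOQ = √(2DS / H) = √(2 × 19,200 × 321 / 41.23).
= √(12,326,400 / 41.23) = √298,966.7718 ≈ 546.779.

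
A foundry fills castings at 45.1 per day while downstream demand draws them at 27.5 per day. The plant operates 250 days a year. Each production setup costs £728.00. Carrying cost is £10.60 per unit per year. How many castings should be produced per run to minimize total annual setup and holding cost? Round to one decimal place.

Q* ≈ 1,555.6 castings

Annual demand D = 27.5 × 250 = 6,875.
Production build-up factor (1 − d/p) = 1 − 27.5/45.1 = 0.3902.
Q* = √(2DS / (H(1 − d/p))) = √(2 × 6,875 × 728 / (10.6 × 0.3902)).
= √(10,010,000 / 4.1366) ≈ 1555.593.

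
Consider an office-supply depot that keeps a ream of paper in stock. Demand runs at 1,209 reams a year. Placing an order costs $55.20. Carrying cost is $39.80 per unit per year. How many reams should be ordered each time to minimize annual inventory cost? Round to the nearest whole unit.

Q* ≈ 58 reams

EOQ = √(2DS / H) = √(2 × 1,209 × 55.2 / 39.8).
= √(133,473.6 / 39.8) = √3,353.608 ≈ 57.910.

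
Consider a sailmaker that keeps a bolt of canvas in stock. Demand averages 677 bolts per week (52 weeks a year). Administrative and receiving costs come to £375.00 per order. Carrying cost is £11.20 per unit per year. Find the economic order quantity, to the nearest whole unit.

Annual demand D = 677 × 52 = 35,204.
EOQ = √(2DS / H) = √(2 × 35,204 × 375 / 11.2).
= √(26,403,000 / 11.2) = √2,357,410.7143 ≈ 1535.386.

Q* ≈ 1,535 bolts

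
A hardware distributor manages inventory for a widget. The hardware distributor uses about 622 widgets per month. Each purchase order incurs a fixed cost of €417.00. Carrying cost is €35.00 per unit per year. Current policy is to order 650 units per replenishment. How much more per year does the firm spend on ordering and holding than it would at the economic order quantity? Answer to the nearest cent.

Annual demand D = 622 × 12 = 7,464.
EOQ = √(2DS/H) = √(2 × 7,464 × 417 / 35) ≈ 421.73.
Cost at Q* = (D/Q*)S + (Q*/2)H = √(2DSH) ≈ €14,760.56.
Cost at Q = 650: (7,464/650)×417 + (650/2)×35 = €4,788.44 + €11,375.00 = €16,163.44.
Excess = €16,163.44 − €14,760.56 = €1,402.88.

Extra cost ≈ €1,402.88 per year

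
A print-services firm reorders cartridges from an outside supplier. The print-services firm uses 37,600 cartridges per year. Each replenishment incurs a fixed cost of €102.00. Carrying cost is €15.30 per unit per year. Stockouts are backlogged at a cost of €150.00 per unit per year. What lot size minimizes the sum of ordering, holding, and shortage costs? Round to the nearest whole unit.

With planned backorders, Q* = √(2DS/H) · √((H+B)/B).
√(2DS/H) = √(2 × 37,600 × 102 / 15.3) = 708.049.
√((H+B)/B) = √((15.3+150)/150) = 1.0498.
Q* ≈ 743.283.

Q* ≈ 743 cartridges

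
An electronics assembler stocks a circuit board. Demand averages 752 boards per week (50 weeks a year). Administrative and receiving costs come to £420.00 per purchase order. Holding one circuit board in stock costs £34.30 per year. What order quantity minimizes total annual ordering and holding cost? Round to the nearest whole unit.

Annual demand D = 752 × 50 = 37,600.
EOQ = √(2DS / H) = √(2 × 37,600 × 420 / 34.3).
= √(31,584,000 / 34.3) = √920,816.3265 ≈ 959.592.

Q* ≈ 960 boards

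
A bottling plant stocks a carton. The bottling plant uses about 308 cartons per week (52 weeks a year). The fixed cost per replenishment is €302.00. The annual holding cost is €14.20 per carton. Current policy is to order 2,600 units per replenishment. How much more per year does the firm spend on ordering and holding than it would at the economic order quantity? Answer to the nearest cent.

Extra cost ≈ €8,599.99 per year

Annual demand D = 308 × 52 = 16,016.
EOQ = √(2DS/H) = √(2 × 16,016 × 302 / 14.2) ≈ 825.38.
Cost at Q* = (D/Q*)S + (Q*/2)H = √(2DSH) ≈ €11,720.33.
Cost at Q = 2,600: (16,016/2,600)×302 + (2,600/2)×14.2 = €1,860.32 + €18,460.00 = €20,320.32.
Excess = €20,320.32 − €11,720.33 = €8,599.99.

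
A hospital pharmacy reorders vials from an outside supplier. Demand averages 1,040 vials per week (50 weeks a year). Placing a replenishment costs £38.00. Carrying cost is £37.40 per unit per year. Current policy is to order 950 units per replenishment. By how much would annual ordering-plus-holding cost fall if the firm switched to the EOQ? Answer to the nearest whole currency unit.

Extra cost ≈ £7,688 per year

Annual demand D = 1,040 × 50 = 52,000.
EOQ = √(2DS/H) = √(2 × 52,000 × 38 / 37.4) ≈ 325.07.
Cost at Q* = (D/Q*)S + (Q*/2)H = √(2DSH) ≈ £12,157.50.
Cost at Q = 950: (52,000/950)×38 + (950/2)×37.4 = £2,080.00 + £17,765.00 = £19,845.00.
Excess = £19,845.00 − £12,157.50 = £7,687.50.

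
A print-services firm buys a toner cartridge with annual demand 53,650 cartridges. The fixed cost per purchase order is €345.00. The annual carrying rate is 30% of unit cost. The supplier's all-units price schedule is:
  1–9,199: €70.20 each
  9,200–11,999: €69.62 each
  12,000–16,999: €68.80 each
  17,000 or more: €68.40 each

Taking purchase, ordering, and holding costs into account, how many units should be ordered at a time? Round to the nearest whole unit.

Holding cost per unit per year at price C is H = 0.30·C.
For each price level, check whether its EOQ is feasible; otherwise the best quantity at that price is the breakpoint.
EOQ at €70.20 = 1325.8 (feasible in tier 1): TC = 53,650×€70.20 + (53,650/1325.8)×345 + (1325.8/2)×0.30×€70.20 = €3,794,151.49.
EOQ at €69.62 = 1331.3 < 9200, so use break Q=9200: TC = 53,650×€69.62 + (53,650/9200.0)×345 + (9200.0/2)×0.30×€69.62 = €3,833,200.48.
EOQ at €68.80 = 1339.2 < 12000, so use break Q=12000: TC = 53,650×€68.80 + (53,650/12000.0)×345 + (12000.0/2)×0.30×€68.80 = €3,816,502.44.
EOQ at €68.40 = 1343.1 < 17000, so use break Q=17000: TC = 53,650×€68.40 + (53,650/17000.0)×345 + (17000.0/2)×0.30×€68.40 = €3,845,168.78.
Lowest total cost is €3,794,151.49 at Q = 1325.8.

Q* ≈ 1,326 cartridges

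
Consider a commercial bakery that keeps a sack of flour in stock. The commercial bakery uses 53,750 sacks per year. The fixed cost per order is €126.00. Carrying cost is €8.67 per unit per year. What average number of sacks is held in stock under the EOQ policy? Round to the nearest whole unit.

EOQ = √(2DS/H) = √(2 × 53,750 × 126 / 8.67) ≈ 1249.91.
Average inventory = Q*/2 ≈ 1249.91 / 2 = 624.957.

Average inventory ≈ 625 sacks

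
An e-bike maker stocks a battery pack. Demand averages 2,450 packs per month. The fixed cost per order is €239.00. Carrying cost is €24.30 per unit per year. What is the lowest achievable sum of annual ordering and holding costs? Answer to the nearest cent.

Annual demand D = 2,450 × 12 = 29,400.
Q* = √(2DS/H) = √(2 × 29,400 × 239 / 24.3) ≈ 760.47.
At Q*, ordering cost (D/Q*)S equals holding cost (Q*/2)H, each = √(DSH/2).
Minimum total = √(2DSH) = √(2 × 29,400 × 239 × 24.3) ≈ 18479.523.

TC* ≈ €18,479.52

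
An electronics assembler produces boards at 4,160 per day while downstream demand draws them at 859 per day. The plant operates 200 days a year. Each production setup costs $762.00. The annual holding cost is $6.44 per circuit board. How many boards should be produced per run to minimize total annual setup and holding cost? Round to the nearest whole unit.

Annual demand D = 859 × 200 = 171,800.
Production build-up factor (1 − d/p) = 1 − 859/4,160 = 0.7935.
Q* = √(2DS / (H(1 − d/p))) = √(2 × 171,800 × 762 / (6.44 × 0.7935)).
= √(261,823,200 / 5.1102) ≈ 7157.890.

Q* ≈ 7,158 boards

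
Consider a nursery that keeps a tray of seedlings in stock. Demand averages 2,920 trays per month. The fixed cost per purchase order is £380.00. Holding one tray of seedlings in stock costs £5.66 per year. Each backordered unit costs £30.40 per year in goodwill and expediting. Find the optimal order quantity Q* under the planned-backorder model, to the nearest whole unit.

Q* ≈ 2,362 trays

Annual demand D = 2,920 × 12 = 35,040.
With planned backorders, Q* = √(2DS/H) · √((H+B)/B).
√(2DS/H) = √(2 × 35,040 × 380 / 5.66) = 2169.105.
√((H+B)/B) = √((5.66+30.4)/30.4) = 1.0891.
Q* ≈ 2362.418.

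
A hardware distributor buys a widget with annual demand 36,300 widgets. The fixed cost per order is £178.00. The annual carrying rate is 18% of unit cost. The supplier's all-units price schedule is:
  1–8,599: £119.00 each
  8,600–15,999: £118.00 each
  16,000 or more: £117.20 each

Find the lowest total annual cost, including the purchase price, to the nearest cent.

Holding cost per unit per year at price C is H = 0.18·C.
Candidates are each tier's EOQ (if it falls in that tier) and each price-break quantity.
EOQ at £119.00 = 776.7 (feasible in tier 1): TC = 36,300×£119.00 + (36,300/776.7)×178 + (776.7/2)×0.18×£119.00 = £4,336,337.50.
EOQ at £118.00 = 780.0 < 8600, so use break Q=8600: TC = 36,300×£118.00 + (36,300/8600.0)×178 + (8600.0/2)×0.18×£118.00 = £4,375,483.33.
EOQ at £117.20 = 782.7 < 16000, so use break Q=16000: TC = 36,300×£117.20 + (36,300/16000.0)×178 + (16000.0/2)×0.18×£117.20 = £4,423,531.84.
Lowest total cost among the candidates is at Q = 776.7.

TC* ≈ £4,336,337.50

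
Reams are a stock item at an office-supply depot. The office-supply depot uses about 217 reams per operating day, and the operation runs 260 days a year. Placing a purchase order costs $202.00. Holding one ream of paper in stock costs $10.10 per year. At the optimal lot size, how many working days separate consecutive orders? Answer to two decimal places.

T ≈ 6.92 days

Annual demand D = 217 × 260 = 56,420.
Q* = √(2DS/H) = √(2 × 56,420 × 202 / 10.1) ≈ 1502.26.
Cycle time = Q*/D × 260 = 1502.26 / 56,420 × 260 ≈ 6.923 days.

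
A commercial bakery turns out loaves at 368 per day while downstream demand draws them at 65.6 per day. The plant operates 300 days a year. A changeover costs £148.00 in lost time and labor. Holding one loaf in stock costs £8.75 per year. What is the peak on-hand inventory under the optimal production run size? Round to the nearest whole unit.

I_max ≈ 740 loaves

Annual demand D = 65.6 × 300 = 19,680.
Production build-up factor (1 − d/p) = 1 − 65.6/368 = 0.8217.
Q* = √(2DS / (H(1 − d/p))) = √(2 × 19,680 × 148 / (8.75 × 0.8217)).
= √(5,825,280 / 7.1902) ≈ 900.093.
Maximum inventory = Q*(1 − d/p) = 900.093 × 0.8217 ≈ 739.642.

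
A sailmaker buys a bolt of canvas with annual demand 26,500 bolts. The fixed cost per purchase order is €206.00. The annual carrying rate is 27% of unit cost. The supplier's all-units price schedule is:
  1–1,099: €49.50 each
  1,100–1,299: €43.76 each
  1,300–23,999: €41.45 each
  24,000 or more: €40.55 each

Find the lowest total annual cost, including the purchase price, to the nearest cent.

Holding cost per unit per year at price C is H = 0.27·C.
Candidates are each tier's EOQ (if it falls in that tier) and each price-break quantity.
EOQ at €49.50 = 903.8 (feasible in tier 1): TC = 26,500×€49.50 + (26,500/903.8)×206 + (903.8/2)×0.27×€49.50 = €1,323,829.70.
EOQ at €43.76 = 961.3 < 1100, so use break Q=1100: TC = 26,500×€43.76 + (26,500/1100.0)×206 + (1100.0/2)×0.27×€43.76 = €1,171,101.09.
EOQ at €41.45 = 987.7 < 1300, so use break Q=1300: TC = 26,500×€41.45 + (26,500/1300.0)×206 + (1300.0/2)×0.27×€41.45 = €1,109,898.71.
EOQ at €40.55 = 998.6 < 24000, so use break Q=24000: TC = 26,500×€40.55 + (26,500/24000.0)×206 + (24000.0/2)×0.27×€40.55 = €1,206,184.46.
Lowest total cost among the candidates is at Q = 1300.0.

TC* ≈ €1,109,898.71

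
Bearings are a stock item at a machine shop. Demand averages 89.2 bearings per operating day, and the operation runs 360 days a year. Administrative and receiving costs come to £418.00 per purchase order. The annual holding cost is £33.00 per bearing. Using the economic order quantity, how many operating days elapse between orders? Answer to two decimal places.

Annual demand D = 89.2 × 360 = 32,112.
The optimal lot size = √(2DS/H) = √(2 × 32,112 × 418 / 33) ≈ 901.94.
Cycle time = Q*/D × 360 = 901.94 / 32,112 × 360 ≈ 10.111 days.

T ≈ 10.11 days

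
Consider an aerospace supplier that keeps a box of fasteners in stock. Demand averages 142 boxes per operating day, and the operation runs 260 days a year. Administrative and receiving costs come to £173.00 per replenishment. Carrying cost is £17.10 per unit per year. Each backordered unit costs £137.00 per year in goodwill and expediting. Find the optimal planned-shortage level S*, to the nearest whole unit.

S* ≈ 102 boxes

Annual demand D = 142 × 260 = 36,920.
With planned backorders, Q* = √(2DS/H) · √((H+B)/B).
√(2DS/H) = √(2 × 36,920 × 173 / 17.1) = 864.313.
√((H+B)/B) = √((17.1+137)/137) = 1.0606.
Q* ≈ 916.668.
S* = Q* · H/(H+B) = 916.668 × 17.1/154.1 ≈ 101.720.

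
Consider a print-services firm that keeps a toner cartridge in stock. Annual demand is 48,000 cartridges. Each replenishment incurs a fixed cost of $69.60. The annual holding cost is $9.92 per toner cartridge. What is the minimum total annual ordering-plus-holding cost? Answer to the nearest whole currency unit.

TC* ≈ $8,141

EOQ = √(2DS/H) = √(2 × 48,000 × 69.6 / 9.92) ≈ 820.70.
At Q*, ordering cost (D/Q*)S equals holding cost (Q*/2)H, each = √(DSH/2).
Minimum total = √(2DSH) = √(2 × 48,000 × 69.6 × 9.92) ≈ 8141.343.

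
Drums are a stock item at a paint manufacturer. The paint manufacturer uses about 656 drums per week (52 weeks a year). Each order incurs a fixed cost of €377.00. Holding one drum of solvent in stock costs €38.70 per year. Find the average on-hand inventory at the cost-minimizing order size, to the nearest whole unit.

Annual demand D = 656 × 52 = 34,112.
Q* = √(2DS/H) = √(2 × 34,112 × 377 / 38.7) ≈ 815.24.
Average inventory = Q*/2 ≈ 815.24 / 2 = 407.618.

Average inventory ≈ 408 drums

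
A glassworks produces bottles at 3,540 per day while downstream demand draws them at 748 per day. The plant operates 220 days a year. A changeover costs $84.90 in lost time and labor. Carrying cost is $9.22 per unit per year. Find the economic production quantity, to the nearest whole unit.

Q* ≈ 1,960 bottles

Annual demand D = 748 × 220 = 164,560.
Production build-up factor (1 − d/p) = 1 − 748/3,540 = 0.7887.
Q* = √(2DS / (H(1 − d/p))) = √(2 × 164,560 × 84.9 / (9.22 × 0.7887)).
= √(27,942,288 / 7.2718) ≈ 1960.241.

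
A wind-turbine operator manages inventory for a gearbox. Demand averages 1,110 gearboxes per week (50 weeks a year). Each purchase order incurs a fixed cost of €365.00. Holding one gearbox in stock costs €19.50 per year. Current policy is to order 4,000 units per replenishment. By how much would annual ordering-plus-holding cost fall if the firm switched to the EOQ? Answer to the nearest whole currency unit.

Extra cost ≈ €15,957 per year

Annual demand D = 1,110 × 50 = 55,500.
EOQ = √(2DS/H) = √(2 × 55,500 × 365 / 19.5) ≈ 1441.42.
Cost at Q* = (D/Q*)S + (Q*/2)H = √(2DSH) ≈ €28,107.69.
Cost at Q = 4,000: (55,500/4,000)×365 + (4,000/2)×19.5 = €5,064.38 + €39,000.00 = €44,064.38.
Excess = €44,064.38 − €28,107.69 = €15,956.68.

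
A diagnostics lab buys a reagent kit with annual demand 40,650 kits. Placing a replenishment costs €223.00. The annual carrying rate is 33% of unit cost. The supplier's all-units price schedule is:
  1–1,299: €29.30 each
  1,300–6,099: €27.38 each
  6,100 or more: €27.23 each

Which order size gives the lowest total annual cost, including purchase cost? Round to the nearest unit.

Holding cost per unit per year at price C is H = 0.33·C.
Candidates are each tier's EOQ (if it falls in that tier) and each price-break quantity.
Tier 1 (€29.30): EOQ = 1369.3 exceeds tier's upper bound 1299, so this tier is dominated.
EOQ at €27.38 = 1416.5 (feasible in tier 2): TC = 40,650×€27.38 + (40,650/1416.5)×223 + (1416.5/2)×0.33×€27.38 = €1,125,795.86.
EOQ at €27.23 = 1420.4 < 6100, so use break Q=6100: TC = 40,650×€27.23 + (40,650/6100.0)×223 + (6100.0/2)×0.33×€27.23 = €1,135,792.55.
Lowest total cost is €1,125,795.86 at Q = 1416.5.

Q* ≈ 1,417 kits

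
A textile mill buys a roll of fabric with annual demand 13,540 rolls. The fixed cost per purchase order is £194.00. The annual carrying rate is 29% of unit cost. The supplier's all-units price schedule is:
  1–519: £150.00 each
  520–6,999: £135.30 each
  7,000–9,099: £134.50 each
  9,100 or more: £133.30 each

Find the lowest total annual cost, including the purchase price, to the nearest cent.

Holding cost per unit per year at price C is H = 0.29·C.
Candidates are each tier's EOQ (if it falls in that tier) and each price-break quantity.
EOQ at £150.00 = 347.5 (feasible in tier 1): TC = 13,540×£150.00 + (13,540/347.5)×194 + (347.5/2)×0.29×£150.00 = £2,046,117.15.
EOQ at £135.30 = 365.9 < 520, so use break Q=520: TC = 13,540×£135.30 + (13,540/520.0)×194 + (520.0/2)×0.29×£135.30 = £1,847,215.08.
EOQ at £134.50 = 367.0 < 7000, so use break Q=7000: TC = 13,540×£134.50 + (13,540/7000.0)×194 + (7000.0/2)×0.29×£134.50 = £1,958,022.75.
EOQ at £133.30 = 368.6 < 9100, so use break Q=9100: TC = 13,540×£133.30 + (13,540/9100.0)×194 + (9100.0/2)×0.29×£133.30 = £1,981,060.00.
Lowest total cost among the candidates is at Q = 520.0.

TC* ≈ £1,847,215.08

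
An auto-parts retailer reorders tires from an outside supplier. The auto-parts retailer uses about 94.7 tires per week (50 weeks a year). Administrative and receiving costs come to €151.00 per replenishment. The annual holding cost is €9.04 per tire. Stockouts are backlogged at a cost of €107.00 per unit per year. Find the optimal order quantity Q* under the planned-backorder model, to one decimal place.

Annual demand D = 94.7 × 50 = 4,735.
With planned backorders, Q* = √(2DS/H) · √((H+B)/B).
√(2DS/H) = √(2 × 4,735 × 151 / 9.04) = 397.722.
√((H+B)/B) = √((9.04+107)/107) = 1.0414.
Q* ≈ 414.182.

Q* ≈ 414.2 tires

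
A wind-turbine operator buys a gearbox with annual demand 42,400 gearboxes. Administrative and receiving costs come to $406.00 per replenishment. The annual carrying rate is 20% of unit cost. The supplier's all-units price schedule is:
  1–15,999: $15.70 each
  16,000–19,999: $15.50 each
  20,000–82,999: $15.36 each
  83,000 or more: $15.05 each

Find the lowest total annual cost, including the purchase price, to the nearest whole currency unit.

TC* ≈ $676,077

Holding cost per unit per year at price C is H = 0.20·C.
Candidates are each tier's EOQ (if it falls in that tier) and each price-break quantity.
EOQ at $15.70 = 3311.3 (feasible in tier 1): TC = 42,400×$15.70 + (42,400/3311.3)×406 + (3311.3/2)×0.20×$15.70 = $676,077.42.
EOQ at $15.50 = 3332.6 < 16000, so use break Q=16000: TC = 42,400×$15.50 + (42,400/16000.0)×406 + (16000.0/2)×0.20×$15.50 = $683,075.90.
EOQ at $15.36 = 3347.7 < 20000, so use break Q=20000: TC = 42,400×$15.36 + (42,400/20000.0)×406 + (20000.0/2)×0.20×$15.36 = $682,844.72.
EOQ at $15.05 = 3382.0 < 83000, so use break Q=83000: TC = 42,400×$15.05 + (42,400/83000.0)×406 + (83000.0/2)×0.20×$15.05 = $763,242.40.
Lowest total cost among the candidates is at Q = 3311.3.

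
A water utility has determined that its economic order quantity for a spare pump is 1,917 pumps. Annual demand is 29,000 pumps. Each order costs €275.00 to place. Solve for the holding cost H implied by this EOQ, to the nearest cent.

The basic EOQ model gives Q* = √(2DS/H); rearrange for the unknown.
From Q* = √(2DS/H): H = 2DS / Q*² = 2 × 29,000 × 275 / 1,917² = 4.3403.

H ≈ €4.34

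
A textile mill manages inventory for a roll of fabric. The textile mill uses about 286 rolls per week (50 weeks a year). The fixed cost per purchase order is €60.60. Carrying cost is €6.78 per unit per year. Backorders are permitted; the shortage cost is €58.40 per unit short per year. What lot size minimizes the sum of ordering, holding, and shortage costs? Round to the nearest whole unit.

Q* ≈ 534 rolls

Annual demand D = 286 × 50 = 14,300.
With planned backorders, Q* = √(2DS/H) · √((H+B)/B).
√(2DS/H) = √(2 × 14,300 × 60.6 / 6.78) = 505.597.
√((H+B)/B) = √((6.78+58.4)/58.4) = 1.0565.
Q* ≈ 534.140.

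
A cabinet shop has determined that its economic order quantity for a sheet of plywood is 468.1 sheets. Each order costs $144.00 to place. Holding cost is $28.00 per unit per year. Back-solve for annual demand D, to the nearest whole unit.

D ≈ 21,303 sheets per year

Squaring Q* = √(2DS/H) gives Q*² = 2DS/H.
From Q* = √(2DS/H): D = Q*²H / (2S) = 468.1² × 28 / (2 × 144) = 21303.101.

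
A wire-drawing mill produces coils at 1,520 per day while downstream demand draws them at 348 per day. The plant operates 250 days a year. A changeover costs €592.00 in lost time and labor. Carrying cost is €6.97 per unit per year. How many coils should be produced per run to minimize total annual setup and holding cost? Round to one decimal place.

Annual demand D = 348 × 250 = 87,000.
Production build-up factor (1 − d/p) = 1 − 348/1,520 = 0.7711.
Q* = √(2DS / (H(1 − d/p))) = √(2 × 87,000 × 592 / (6.97 × 0.7711)).
= √(103,008,000 / 5.3742) ≈ 4378.013.

Q* ≈ 4,378.0 coils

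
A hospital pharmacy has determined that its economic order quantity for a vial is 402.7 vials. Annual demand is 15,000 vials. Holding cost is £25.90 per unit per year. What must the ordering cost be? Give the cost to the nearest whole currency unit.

Squaring Q* = √(2DS/H) gives Q*² = 2DS/H.
From Q* = √(2DS/H): S = Q*²H / (2D) = 402.7² × 25.9 / (2 × 15,000) = 140.0044.

S ≈ £140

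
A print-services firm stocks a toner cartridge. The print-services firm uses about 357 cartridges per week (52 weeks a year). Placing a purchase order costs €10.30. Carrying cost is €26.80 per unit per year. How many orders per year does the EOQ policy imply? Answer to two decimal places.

Annual demand D = 357 × 52 = 18,564.
Q* = √(2DS/H) = √(2 × 18,564 × 10.3 / 26.8) ≈ 119.45.
Orders per year = D / Q* = 18,564 / 119.45 ≈ 155.407.

N ≈ 155.41 orders per year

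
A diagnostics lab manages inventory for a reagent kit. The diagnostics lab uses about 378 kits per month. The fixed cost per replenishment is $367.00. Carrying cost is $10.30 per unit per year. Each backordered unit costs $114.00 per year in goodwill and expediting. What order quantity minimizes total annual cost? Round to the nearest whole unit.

Annual demand D = 378 × 12 = 4,536.
With planned backorders, Q* = √(2DS/H) · √((H+B)/B).
√(2DS/H) = √(2 × 4,536 × 367 / 10.3) = 568.546.
√((H+B)/B) = √((10.3+114)/114) = 1.0442.
Q* ≈ 593.675.

Q* ≈ 594 kits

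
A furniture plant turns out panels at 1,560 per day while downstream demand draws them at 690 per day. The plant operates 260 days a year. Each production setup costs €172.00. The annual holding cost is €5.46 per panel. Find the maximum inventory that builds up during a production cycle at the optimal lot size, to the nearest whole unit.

Annual demand D = 690 × 260 = 179,400.
Production build-up factor (1 − d/p) = 1 − 690/1,560 = 0.5577.
Q* = √(2DS / (H(1 − d/p))) = √(2 × 179,400 × 172 / (5.46 × 0.5577)).
= √(61,713,600 / 3.045) ≈ 4501.910.
Maximum inventory = Q*(1 − d/p) = 4501.910 × 0.5577 ≈ 2510.680.

I_max ≈ 2,511 panels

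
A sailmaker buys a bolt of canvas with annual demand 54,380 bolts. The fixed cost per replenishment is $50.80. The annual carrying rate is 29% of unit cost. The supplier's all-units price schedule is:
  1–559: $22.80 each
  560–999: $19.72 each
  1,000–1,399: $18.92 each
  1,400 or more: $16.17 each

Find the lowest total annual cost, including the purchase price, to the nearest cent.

TC* ≈ $884,580.33

Holding cost per unit per year at price C is H = 0.29·C.
For each price level, check whether its EOQ is feasible; otherwise the best quantity at that price is the breakpoint.
Tier 1 ($22.80): EOQ = 914.1 exceeds tier's upper bound 559, so this tier is dominated.
EOQ at $19.72 = 982.9 (feasible in tier 2): TC = 54,380×$19.72 + (54,380/982.9)×50.8 + (982.9/2)×0.29×$19.72 = $1,077,994.67.
EOQ at $18.92 = 1003.5 (feasible in tier 3): TC = 54,380×$18.92 + (54,380/1003.5)×50.8 + (1003.5/2)×0.29×$18.92 = $1,034,375.47.
EOQ at $16.17 = 1085.5 < 1400, so use break Q=1400: TC = 54,380×$16.17 + (54,380/1400.0)×50.8 + (1400.0/2)×0.29×$16.17 = $884,580.33.
Lowest total cost among the candidates is at Q = 1400.0.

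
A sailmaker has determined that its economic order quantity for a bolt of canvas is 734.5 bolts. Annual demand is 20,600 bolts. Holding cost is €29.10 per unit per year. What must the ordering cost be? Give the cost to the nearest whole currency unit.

S ≈ €381

Squaring Q* = √(2DS/H) gives Q*² = 2DS/H.
From Q* = √(2DS/H): S = Q*²H / (2D) = 734.5² × 29.1 / (2 × 20,600) = 381.0477.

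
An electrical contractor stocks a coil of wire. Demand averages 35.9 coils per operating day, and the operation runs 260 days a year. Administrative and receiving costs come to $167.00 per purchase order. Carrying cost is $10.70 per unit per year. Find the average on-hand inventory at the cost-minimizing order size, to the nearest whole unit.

Average inventory ≈ 270 coils

Annual demand D = 35.9 × 260 = 9,334.
Q* = √(2DS/H) = √(2 × 9,334 × 167 / 10.7) ≈ 539.78.
Average inventory = Q*/2 ≈ 539.78 / 2 = 269.889.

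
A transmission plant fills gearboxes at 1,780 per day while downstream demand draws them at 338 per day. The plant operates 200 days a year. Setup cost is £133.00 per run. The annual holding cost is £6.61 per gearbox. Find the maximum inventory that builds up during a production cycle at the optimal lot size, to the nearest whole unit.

I_max ≈ 1,485 gearboxes

Annual demand D = 338 × 200 = 67,600.
Production build-up factor (1 − d/p) = 1 − 338/1,780 = 0.8101.
Q* = √(2DS / (H(1 − d/p))) = √(2 × 67,600 × 133 / (6.61 × 0.8101)).
= √(17,981,600 / 5.3548) ≈ 1832.487.
Maximum inventory = Q*(1 − d/p) = 1832.487 × 0.8101 ≈ 1484.520.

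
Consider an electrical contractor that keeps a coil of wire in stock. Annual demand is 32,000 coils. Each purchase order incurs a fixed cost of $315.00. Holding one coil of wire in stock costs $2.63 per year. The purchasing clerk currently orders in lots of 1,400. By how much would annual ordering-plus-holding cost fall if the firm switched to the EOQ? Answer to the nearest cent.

Extra cost ≈ $1,759.46 per year

EOQ = √(2DS/H) = √(2 × 32,000 × 315 / 2.63) ≈ 2768.65.
Cost at Q* = (D/Q*)S + (Q*/2)H = √(2DSH) ≈ $7,281.54.
Cost at Q = 1,400: (32,000/1,400)×315 + (1,400/2)×2.63 = $7,200.00 + $1,841.00 = $9,041.00.
Excess = $9,041.00 − $7,281.54 = $1,759.46.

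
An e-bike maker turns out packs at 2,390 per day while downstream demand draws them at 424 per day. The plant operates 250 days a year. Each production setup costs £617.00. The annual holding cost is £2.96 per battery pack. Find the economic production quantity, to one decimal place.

Q* ≈ 7,329.5 packs

Annual demand D = 424 × 250 = 106,000.
Production build-up factor (1 − d/p) = 1 − 424/2,390 = 0.8226.
Q* = √(2DS / (H(1 − d/p))) = √(2 × 106,000 × 617 / (2.96 × 0.8226)).
= √(130,804,000 / 2.4349) ≈ 7329.458.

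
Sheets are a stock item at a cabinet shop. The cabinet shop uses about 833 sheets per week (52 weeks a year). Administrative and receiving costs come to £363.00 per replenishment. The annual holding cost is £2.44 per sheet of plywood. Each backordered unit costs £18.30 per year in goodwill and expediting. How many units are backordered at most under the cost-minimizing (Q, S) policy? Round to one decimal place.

S* ≈ 449.6 sheets

Annual demand D = 833 × 52 = 43,316.
With planned backorders, Q* = √(2DS/H) · √((H+B)/B).
√(2DS/H) = √(2 × 43,316 × 363 / 2.44) = 3590.026.
√((H+B)/B) = √((2.44+18.3)/18.3) = 1.0646.
Q* ≈ 3821.874.
S* = Q* · H/(H+B) = 3821.874 × 2.44/20.74 ≈ 449.632.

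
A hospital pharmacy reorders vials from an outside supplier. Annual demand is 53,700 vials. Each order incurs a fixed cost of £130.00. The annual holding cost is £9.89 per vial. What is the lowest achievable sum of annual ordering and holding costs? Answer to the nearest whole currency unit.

TC* ≈ £11,751

Q* = √(2DS/H) = √(2 × 53,700 × 130 / 9.89) ≈ 1188.16.
At the optimum the two cost components are equal, so total cost = 2·(Q*/2)H = Q*·H.
Minimum total = √(2DSH) = √(2 × 53,700 × 130 × 9.89) ≈ 11750.923.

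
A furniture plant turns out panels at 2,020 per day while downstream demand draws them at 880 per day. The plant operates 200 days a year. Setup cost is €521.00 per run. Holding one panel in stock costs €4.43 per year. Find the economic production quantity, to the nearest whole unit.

Q* ≈ 8,565 panels

Annual demand D = 880 × 200 = 176,000.
Production build-up factor (1 − d/p) = 1 − 880/2,020 = 0.5644.
Q* = √(2DS / (H(1 − d/p))) = √(2 × 176,000 × 521 / (4.43 × 0.5644)).
= √(183,392,000 / 2.5001) ≈ 8564.689.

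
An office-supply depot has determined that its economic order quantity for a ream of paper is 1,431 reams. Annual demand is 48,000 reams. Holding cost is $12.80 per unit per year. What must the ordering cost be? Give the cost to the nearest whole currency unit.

The basic EOQ model gives Q* = √(2DS/H); rearrange for the unknown.
From Q* = √(2DS/H): S = Q*²H / (2D) = 1,431² × 12.8 / (2 × 48,000) = 273.0348.

S ≈ $273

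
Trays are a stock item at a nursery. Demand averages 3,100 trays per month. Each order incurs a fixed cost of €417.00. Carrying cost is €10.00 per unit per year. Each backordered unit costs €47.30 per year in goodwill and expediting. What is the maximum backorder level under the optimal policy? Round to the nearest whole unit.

Annual demand D = 3,100 × 12 = 37,200.
With planned backorders, Q* = √(2DS/H) · √((H+B)/B).
√(2DS/H) = √(2 × 37,200 × 417 / 10) = 1761.386.
√((H+B)/B) = √((10+47.3)/47.3) = 1.1006.
Q* ≈ 1938.658.
S* = Q* · H/(H+B) = 1938.658 × 10/57.3 ≈ 338.335.

S* ≈ 338 trays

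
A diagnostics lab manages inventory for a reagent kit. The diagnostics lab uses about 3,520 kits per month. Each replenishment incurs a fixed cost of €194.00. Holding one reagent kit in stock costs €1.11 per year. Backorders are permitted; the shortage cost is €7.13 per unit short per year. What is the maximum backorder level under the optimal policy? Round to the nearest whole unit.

S* ≈ 556 kits

Annual demand D = 3,520 × 12 = 42,240.
With planned backorders, Q* = √(2DS/H) · √((H+B)/B).
√(2DS/H) = √(2 × 42,240 × 194 / 1.11) = 3842.522.
√((H+B)/B) = √((1.11+7.13)/7.13) = 1.0750.
Q* ≈ 4130.810.
S* = Q* · H/(H+B) = 4130.810 × 1.11/8.24 ≈ 556.456.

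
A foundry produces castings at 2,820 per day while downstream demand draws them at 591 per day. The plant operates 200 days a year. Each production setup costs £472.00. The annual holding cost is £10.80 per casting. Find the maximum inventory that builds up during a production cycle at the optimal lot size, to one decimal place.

Annual demand D = 591 × 200 = 118,200.
Production build-up factor (1 − d/p) = 1 − 591/2,820 = 0.7904.
Q* = √(2DS / (H(1 − d/p))) = √(2 × 118,200 × 472 / (10.8 × 0.7904)).
= √(111,580,800 / 8.5366) ≈ 3615.367.
Maximum inventory = Q*(1 − d/p) = 3615.367 × 0.7904 ≈ 2857.678.

I_max ≈ 2,857.7 castings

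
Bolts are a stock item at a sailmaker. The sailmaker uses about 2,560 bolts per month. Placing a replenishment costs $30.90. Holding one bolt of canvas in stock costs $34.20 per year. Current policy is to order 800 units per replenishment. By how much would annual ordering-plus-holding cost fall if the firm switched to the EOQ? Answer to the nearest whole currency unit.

Annual demand D = 2,560 × 12 = 30,720.
EOQ = √(2DS/H) = √(2 × 30,720 × 30.9 / 34.2) ≈ 235.61.
Cost at Q* = (D/Q*)S + (Q*/2)H = √(2DSH) ≈ $8,057.83.
Cost at Q = 800: (30,720/800)×30.9 + (800/2)×34.2 = $1,186.56 + $13,680.00 = $14,866.56.
Excess = $14,866.56 − $8,057.83 = $6,808.73.

Extra cost ≈ $6,809 per year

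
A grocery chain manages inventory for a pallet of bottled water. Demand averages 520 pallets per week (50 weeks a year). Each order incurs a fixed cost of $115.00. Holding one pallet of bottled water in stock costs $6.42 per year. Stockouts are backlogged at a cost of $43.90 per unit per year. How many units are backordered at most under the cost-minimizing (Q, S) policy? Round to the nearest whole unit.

S* ≈ 132 pallets

Annual demand D = 520 × 50 = 26,000.
With planned backorders, Q* = √(2DS/H) · √((H+B)/B).
√(2DS/H) = √(2 × 26,000 × 115 / 6.42) = 965.124.
√((H+B)/B) = √((6.42+43.9)/43.9) = 1.0706.
Q* ≈ 1033.287.
S* = Q* · H/(H+B) = 1033.287 × 6.42/50.32 ≈ 131.830.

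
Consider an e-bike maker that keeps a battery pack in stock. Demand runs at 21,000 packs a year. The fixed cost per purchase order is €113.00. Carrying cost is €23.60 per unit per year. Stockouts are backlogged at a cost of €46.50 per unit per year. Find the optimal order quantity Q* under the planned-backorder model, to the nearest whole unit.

Q* ≈ 551 packs

With planned backorders, Q* = √(2DS/H) · √((H+B)/B).
√(2DS/H) = √(2 × 21,000 × 113 / 23.6) = 448.444.
√((H+B)/B) = √((23.6+46.5)/46.5) = 1.2278.
Q* ≈ 550.605.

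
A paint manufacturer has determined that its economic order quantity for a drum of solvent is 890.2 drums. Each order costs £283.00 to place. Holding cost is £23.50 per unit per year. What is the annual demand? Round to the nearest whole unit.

D ≈ 32,902 drums per year

The basic EOQ model gives Q* = √(2DS/H); rearrange for the unknown.
From Q* = √(2DS/H): D = Q*²H / (2S) = 890.2² × 23.5 / (2 × 283) = 32902.327.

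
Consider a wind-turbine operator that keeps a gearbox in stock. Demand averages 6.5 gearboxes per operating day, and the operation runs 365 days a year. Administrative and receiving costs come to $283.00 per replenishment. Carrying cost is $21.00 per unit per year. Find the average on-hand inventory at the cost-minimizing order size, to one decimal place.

Annual demand D = 6.5 × 365 = 2,372.5.
EOQ = √(2DS/H) = √(2 × 2,372.5 × 283 / 21) ≈ 252.87.
Average inventory = Q*/2 ≈ 252.87 / 2 = 126.436.

Average inventory ≈ 126.4 gearboxes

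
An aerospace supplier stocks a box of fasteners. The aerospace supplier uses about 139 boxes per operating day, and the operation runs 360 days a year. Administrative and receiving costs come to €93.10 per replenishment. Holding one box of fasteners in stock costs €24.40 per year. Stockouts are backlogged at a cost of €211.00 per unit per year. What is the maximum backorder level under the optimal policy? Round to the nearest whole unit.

S* ≈ 68 boxes

Annual demand D = 139 × 360 = 50,040.
With planned backorders, Q* = √(2DS/H) · √((H+B)/B).
√(2DS/H) = √(2 × 50,040 × 93.1 / 24.4) = 617.950.
√((H+B)/B) = √((24.4+211)/211) = 1.0562.
Q* ≈ 652.703.
S* = Q* · H/(H+B) = 652.703 × 24.4/235.4 ≈ 67.655.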